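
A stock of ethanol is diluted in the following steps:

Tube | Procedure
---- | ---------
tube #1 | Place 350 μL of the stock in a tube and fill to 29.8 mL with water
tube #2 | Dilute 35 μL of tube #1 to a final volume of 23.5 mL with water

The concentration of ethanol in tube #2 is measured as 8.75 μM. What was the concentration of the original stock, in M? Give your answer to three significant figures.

0.500 M

Step 1: 350 μL brought to 29.8 mL → factor 29800/350 = 85.143
Step 2: 35 μL brought to 23.5 mL → factor 23500/35 = 671.43
Overall dilution factor = 85.143 × 671.43 = 57167
Stock = 8.75 μM × 57167 = 5.002 × 10^5 μM = 0.500 M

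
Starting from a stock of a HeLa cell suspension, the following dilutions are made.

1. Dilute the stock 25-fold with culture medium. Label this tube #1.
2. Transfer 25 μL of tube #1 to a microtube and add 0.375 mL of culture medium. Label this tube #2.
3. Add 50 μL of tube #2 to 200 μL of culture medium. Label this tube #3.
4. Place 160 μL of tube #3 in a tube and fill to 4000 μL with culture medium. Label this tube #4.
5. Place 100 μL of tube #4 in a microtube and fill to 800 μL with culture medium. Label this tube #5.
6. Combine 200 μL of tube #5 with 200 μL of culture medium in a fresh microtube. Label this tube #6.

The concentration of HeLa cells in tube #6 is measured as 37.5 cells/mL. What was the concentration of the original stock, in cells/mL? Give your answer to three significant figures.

3.00 × 10^7 cells/mL

Step 1: 25-fold → factor 25
Step 2: 25 μL + 0.375 mL = 400 μL total → factor 400/25 = 16
Step 3: 50 μL + 200 μL = 250 μL total → factor 250/50 = 5
Step 4: 160 μL brought to 4000 μL → factor 4000/160 = 25
Step 5: 100 μL brought to 800 μL → factor 800/100 = 8
Step 6: 200 μL + 200 μL = 400 μL total → factor 400/200 = 2
Overall dilution factor = 25 × 16 × 5 × 25 × 8 × 2 = 8 × 10^5
Stock = 37.5 cells/mL × 8 × 10^5 = 3.00 × 10^7 cells/mL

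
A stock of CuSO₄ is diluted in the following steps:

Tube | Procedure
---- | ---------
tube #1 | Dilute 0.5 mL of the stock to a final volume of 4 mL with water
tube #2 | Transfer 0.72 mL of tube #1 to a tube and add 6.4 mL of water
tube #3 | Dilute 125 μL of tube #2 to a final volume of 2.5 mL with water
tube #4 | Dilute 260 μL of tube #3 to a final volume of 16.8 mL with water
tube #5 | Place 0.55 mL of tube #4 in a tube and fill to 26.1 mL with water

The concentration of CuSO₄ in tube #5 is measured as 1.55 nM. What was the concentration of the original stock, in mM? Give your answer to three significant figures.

Step 1: 0.5 mL brought to 4 mL → factor 4/0.5 = 8
Step 2: 0.72 mL + 6.4 mL = 7.12 mL total → factor 7.12/0.72 = 9.8889
Step 3: 125 μL brought to 2.5 mL → factor 2500/125 = 20
Step 4: 260 μL brought to 16.8 mL → factor 16800/260 = 64.615
Step 5: 0.55 mL brought to 26.1 mL → factor 26.1/0.55 = 47.455
Overall dilution factor = 8 × 9.8889 × 20 × 64.615 × 47.455 = 4.8516 × 10^6
Stock = 1.55 nM × 4.8516 × 10^6 = 7.520 × 10^6 nM = 7.52 mM

7.52 mM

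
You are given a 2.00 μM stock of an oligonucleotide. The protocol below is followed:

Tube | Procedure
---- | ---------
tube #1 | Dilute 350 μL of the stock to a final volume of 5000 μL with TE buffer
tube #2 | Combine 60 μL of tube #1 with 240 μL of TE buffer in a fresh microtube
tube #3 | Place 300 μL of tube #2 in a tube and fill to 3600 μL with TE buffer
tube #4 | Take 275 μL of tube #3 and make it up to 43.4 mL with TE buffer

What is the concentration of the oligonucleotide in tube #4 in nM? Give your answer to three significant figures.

0.0148 nM

Step 1: 350 μL brought to 5000 μL → factor 5000/350 = 14.286
Step 2: 60 μL + 240 μL = 300 μL total → factor 300/60 = 5
Step 3: 300 μL brought to 3600 μL → factor 3600/300 = 12
Step 4: 275 μL brought to 43.4 mL → factor 43400/275 = 157.82
Overall dilution factor = 14.286 × 5 × 12 × 157.82 = 1.3527 × 10^5
Final = 2.00 μM / 1.3527 × 10^5 = 1.478 × 10^-5 μM = 0.0148 nM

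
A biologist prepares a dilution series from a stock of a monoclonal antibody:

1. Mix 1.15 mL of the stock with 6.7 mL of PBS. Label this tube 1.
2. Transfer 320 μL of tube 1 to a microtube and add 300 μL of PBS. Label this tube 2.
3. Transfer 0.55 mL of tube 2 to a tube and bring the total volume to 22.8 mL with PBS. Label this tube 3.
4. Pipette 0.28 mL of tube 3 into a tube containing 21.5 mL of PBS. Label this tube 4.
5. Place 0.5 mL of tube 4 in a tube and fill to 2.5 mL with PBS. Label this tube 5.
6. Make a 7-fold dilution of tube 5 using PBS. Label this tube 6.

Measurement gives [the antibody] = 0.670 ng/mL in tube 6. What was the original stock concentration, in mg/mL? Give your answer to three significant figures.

1.00 mg/mL

Step 1: 1.15 mL + 6.7 mL = 7.85 mL total → factor 7.85/1.15 = 6.8261
Step 2: 320 μL + 300 μL = 620 μL total → factor 620/320 = 1.9375
Step 3: 0.55 mL brought to 22.8 mL → factor 22.8/0.55 = 41.455
Step 4: 0.28 mL + 21.5 mL = 21.78 mL total → factor 21.78/0.28 = 77.786
Step 5: 0.5 mL brought to 2.5 mL → factor 2.5/0.5 = 5
Step 6: 7-fold → factor 7
Overall dilution factor = 6.8261 × 1.9375 × 41.455 × 77.786 × 5 × 7 = 1.4926 × 10^6
Stock = 0.670 ng/mL × 1.4926 × 10^6 = 1.000 × 10^6 ng/mL = 1.00 mg/mL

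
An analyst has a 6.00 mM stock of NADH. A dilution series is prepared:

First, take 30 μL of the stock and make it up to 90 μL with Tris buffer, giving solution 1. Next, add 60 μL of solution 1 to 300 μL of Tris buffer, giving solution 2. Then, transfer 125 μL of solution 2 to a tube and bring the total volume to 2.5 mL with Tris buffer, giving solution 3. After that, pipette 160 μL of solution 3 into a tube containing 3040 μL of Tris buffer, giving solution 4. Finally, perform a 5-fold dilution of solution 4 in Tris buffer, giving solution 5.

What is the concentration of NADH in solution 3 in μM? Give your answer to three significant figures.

16.7 μM

Step 1: 30 μL brought to 90 μL → factor 90/30 = 3
Step 2: 60 μL + 300 μL = 360 μL total → factor 360/60 = 6
Step 3: 125 μL brought to 2.5 mL → factor 2500/125 = 20
Dilution factor through solution 3 = 3 × 6 × 20 = 360
[solution 3] = 6.00 mM / 360 = 0.01667 mM = 16.7 μM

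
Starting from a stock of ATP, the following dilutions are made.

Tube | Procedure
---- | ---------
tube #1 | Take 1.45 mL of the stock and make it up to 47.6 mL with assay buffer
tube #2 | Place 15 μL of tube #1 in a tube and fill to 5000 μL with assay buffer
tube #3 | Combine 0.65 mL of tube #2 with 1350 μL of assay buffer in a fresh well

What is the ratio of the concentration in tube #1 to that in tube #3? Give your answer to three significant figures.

1.03 × 10^3

Step 1: 1.45 mL brought to 47.6 mL → factor 47.6/1.45 = 32.828
Step 2: 15 μL brought to 5000 μL → factor 5000/15 = 333.33
Step 3: 0.65 mL + 1350 μL = 2 mL total → factor 2/0.65 = 3.0769
Dilution factor to tube #1 = 32.828; to tube #3 = 33669
[tube #1]/[tube #3] = (factor to tube #3)/(factor to tube #1) = 33669/32.828 = 1.03 × 10^3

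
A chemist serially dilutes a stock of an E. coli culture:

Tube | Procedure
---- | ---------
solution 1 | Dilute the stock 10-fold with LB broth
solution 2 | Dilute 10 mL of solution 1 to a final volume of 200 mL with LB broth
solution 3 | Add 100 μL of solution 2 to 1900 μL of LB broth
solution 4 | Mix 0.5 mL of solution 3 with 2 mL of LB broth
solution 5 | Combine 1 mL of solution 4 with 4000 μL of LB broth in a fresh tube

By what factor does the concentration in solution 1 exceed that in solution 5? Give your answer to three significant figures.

Step 1: 10-fold → factor 10
Step 2: 10 mL brought to 200 mL → factor 200/10 = 20
Step 3: 100 μL + 1900 μL = 2000 μL total → factor 2000/100 = 20
Step 4: 0.5 mL + 2 mL = 2.5 mL total → factor 2.5/0.5 = 5
Step 5: 1 mL + 4000 μL = 5 mL total → factor 5/1 = 5
Dilution factor to solution 1 = 10; to solution 5 = 1 × 10^5
[solution 1]/[solution 5] = (factor to solution 5)/(factor to solution 1) = 1 × 10^5/10 = 1.00 × 10^4

1.00 × 10^4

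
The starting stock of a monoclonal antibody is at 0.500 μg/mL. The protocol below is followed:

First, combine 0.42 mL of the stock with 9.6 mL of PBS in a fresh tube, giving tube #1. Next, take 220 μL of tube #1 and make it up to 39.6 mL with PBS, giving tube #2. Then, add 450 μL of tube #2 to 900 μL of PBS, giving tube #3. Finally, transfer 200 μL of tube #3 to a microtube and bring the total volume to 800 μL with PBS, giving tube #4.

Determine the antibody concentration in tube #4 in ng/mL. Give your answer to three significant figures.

Step 1: 0.42 mL + 9.6 mL = 10.02 mL total → factor 10.02/0.42 = 23.857
Step 2: 220 μL brought to 39.6 mL → factor 39600/220 = 180
Step 3: 450 μL + 900 μL = 1350 μL total → factor 1350/450 = 3
Step 4: 200 μL brought to 800 μL → factor 800/200 = 4
Overall dilution factor = 23.857 × 180 × 3 × 4 = 51531
Final = 0.500 μg/mL / 51531 = 9.703 × 10^-6 μg/mL = 0.00970 ng/mL

0.00970 ng/mL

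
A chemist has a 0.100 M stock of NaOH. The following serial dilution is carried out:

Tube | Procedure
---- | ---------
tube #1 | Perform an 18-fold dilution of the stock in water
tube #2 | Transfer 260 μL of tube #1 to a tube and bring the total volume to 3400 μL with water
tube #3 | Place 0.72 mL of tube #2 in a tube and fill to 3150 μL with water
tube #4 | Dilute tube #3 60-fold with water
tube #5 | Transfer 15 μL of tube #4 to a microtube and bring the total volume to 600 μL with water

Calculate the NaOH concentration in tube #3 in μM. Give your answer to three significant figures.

97.1 μM

Step 1: 18-fold → factor 18
Step 2: 260 μL brought to 3400 μL → factor 3400/260 = 13.077
Step 3: 0.72 mL brought to 3150 μL → factor 3.15/0.72 = 4.375
Dilution factor through tube #3 = 18 × 13.077 × 4.375 = 1029.8
[tube #3] = 0.100 M / 1029.8 = 9.711 × 10^-5 M = 97.1 μM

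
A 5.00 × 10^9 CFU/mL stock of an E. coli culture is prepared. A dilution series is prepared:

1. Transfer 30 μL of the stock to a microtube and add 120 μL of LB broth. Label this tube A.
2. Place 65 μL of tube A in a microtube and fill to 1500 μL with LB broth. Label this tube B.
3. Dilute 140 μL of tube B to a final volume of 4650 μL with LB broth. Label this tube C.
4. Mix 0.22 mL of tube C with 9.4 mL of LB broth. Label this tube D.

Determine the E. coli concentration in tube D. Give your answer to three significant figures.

Step 1: 30 μL + 120 μL = 150 μL total → factor 150/30 = 5
Step 2: 65 μL brought to 1500 μL → factor 1500/65 = 23.077
Step 3: 140 μL brought to 4650 μL → factor 4650/140 = 33.214
Step 4: 0.22 mL + 9.4 mL = 9.62 mL total → factor 9.62/0.22 = 43.727
Overall dilution factor = 5 × 23.077 × 33.214 × 43.727 = 1.6758 × 10^5
Final = 5.00 × 10^9 CFU/mL / 1.6758 × 10^5 = 2.98 × 10^4 CFU/mL

2.98 × 10^4 CFU/mL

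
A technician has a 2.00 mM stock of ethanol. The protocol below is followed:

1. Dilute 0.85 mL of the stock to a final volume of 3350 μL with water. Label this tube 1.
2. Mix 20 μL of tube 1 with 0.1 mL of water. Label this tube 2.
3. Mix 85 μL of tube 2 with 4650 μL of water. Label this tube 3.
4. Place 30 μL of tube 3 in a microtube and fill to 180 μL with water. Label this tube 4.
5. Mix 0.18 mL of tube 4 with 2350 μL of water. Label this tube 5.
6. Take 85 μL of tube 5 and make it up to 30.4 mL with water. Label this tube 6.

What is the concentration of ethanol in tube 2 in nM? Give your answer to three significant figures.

8.46 × 10^4 nM

Step 1: 0.85 mL brought to 3350 μL → factor 3.35/0.85 = 3.9412
Step 2: 20 μL + 0.1 mL = 120 μL total → factor 120/20 = 6
Dilution factor through tube 2 = 3.9412 × 6 = 23.647
[tube 2] = 2.00 mM / 23.647 = 0.08458 mM = 8.46 × 10^4 nM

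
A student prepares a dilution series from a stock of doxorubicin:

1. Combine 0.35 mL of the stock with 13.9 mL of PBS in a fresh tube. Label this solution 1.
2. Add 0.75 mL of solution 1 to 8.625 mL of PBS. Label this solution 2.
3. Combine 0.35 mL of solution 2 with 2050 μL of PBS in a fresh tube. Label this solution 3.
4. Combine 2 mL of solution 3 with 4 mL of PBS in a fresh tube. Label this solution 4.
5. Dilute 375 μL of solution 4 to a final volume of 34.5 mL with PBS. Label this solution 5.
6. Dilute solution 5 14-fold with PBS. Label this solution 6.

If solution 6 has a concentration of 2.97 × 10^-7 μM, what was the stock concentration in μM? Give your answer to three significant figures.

Step 1: 0.35 mL + 13.9 mL = 14.25 mL total → factor 14.25/0.35 = 40.714
Step 2: 0.75 mL + 8.625 mL = 9.375 mL total → factor 9.375/0.75 = 12.5
Step 3: 0.35 mL + 2050 μL = 2.4 mL total → factor 2.4/0.35 = 6.8571
Step 4: 2 mL + 4 mL = 6 mL total → factor 6/2 = 3
Step 5: 375 μL brought to 34.5 mL → factor 34500/375 = 92
Step 6: 14-fold → factor 14
Overall dilution factor = 40.714 × 12.5 × 6.8571 × 3 × 92 × 14 = 1.3485 × 10^7
Stock = 2.97 × 10^-7 μM × 1.3485 × 10^7 = 4.00 μM

4.00 μM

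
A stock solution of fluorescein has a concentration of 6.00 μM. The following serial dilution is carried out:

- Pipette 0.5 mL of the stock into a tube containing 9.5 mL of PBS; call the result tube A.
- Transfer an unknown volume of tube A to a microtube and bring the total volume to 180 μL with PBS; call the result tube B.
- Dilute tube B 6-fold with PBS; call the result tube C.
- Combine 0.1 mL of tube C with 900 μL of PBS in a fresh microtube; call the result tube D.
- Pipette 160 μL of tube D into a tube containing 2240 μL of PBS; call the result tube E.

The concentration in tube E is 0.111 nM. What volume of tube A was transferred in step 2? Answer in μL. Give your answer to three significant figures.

Step 1: 0.5 mL + 9.5 mL = 10 mL total → factor 10/0.5 = 20
Step 2: v brought to 180 μL → factor = 180 μL/v
Step 3: 6-fold → factor 6
Step 4: 0.1 mL + 900 μL = 1 mL total → factor 1/0.1 = 10
Step 5: 160 μL + 2240 μL = 2400 μL total → factor 2400/160 = 15
Product of known-step factors = 18000
Overall factor = 6.00 μM / (0.111 nM) = 54054
Step-2 factor = 54054 / 18000 = 3.003
v = 180 μL / 3.003 = 59.9 μL

59.9 μL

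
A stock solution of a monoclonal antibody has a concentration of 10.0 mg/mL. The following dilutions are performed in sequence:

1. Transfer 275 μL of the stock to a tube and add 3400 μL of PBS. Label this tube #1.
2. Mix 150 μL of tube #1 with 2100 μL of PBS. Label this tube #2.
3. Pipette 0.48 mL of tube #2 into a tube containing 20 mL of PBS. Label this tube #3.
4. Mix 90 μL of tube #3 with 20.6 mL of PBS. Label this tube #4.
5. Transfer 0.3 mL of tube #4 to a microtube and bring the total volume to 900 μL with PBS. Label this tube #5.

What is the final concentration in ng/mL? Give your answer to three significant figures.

1.70 ng/mL

Step 1: 275 μL + 3400 μL = 3675 μL total → factor 3675/275 = 13.364
Step 2: 150 μL + 2100 μL = 2250 μL total → factor 2250/150 = 15
Step 3: 0.48 mL + 20 mL = 20.48 mL total → factor 20.48/0.48 = 42.667
Step 4: 90 μL + 20.6 mL = 20690 μL total → factor 20690/90 = 229.89
Step 5: 0.3 mL brought to 900 μL → factor 0.9/0.3 = 3
Overall dilution factor = 13.364 × 15 × 42.667 × 229.89 × 3 = 5.8985 × 10^6
Final = 10.0 mg/mL / 5.8985 × 10^6 = 1.695 × 10^-6 mg/mL = 1.70 ng/mL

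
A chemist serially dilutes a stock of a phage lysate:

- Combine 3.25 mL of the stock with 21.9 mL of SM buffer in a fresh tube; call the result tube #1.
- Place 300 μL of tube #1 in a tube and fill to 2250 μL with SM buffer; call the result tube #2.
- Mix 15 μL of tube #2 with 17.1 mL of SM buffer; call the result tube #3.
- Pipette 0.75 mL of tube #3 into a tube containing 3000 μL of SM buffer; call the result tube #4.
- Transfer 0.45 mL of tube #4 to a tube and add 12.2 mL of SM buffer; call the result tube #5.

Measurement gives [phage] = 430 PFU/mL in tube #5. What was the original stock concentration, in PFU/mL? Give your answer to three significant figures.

Step 1: 3.25 mL + 21.9 mL = 25.15 mL total → factor 25.15/3.25 = 7.7385
Step 2: 300 μL brought to 2250 μL → factor 2250/300 = 7.5
Step 3: 15 μL + 17.1 mL = 17115 μL total → factor 17115/15 = 1141
Step 4: 0.75 mL + 3000 μL = 3.75 mL total → factor 3.75/0.75 = 5
Step 5: 0.45 mL + 12.2 mL = 12.65 mL total → factor 12.65/0.45 = 28.111
Overall dilution factor = 7.7385 × 7.5 × 1141 × 5 × 28.111 = 9.3079 × 10^6
Stock = 430 PFU/mL × 9.3079 × 10^6 = 4.00 × 10^9 PFU/mL

4.00 × 10^9 PFU/mL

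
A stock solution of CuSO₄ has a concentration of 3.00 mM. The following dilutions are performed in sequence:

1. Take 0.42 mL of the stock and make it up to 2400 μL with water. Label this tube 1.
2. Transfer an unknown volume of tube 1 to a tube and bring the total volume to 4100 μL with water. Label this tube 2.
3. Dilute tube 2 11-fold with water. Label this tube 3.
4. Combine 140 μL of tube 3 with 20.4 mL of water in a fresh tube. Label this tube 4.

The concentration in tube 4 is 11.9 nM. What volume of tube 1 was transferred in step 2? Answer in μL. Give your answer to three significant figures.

Step 1: 0.42 mL brought to 2400 μL → factor 2.4/0.42 = 5.7143
Step 2: v brought to 4100 μL → factor = 4100 μL/v
Step 3: 11-fold → factor 11
Step 4: 140 μL + 20.4 mL = 20540 μL total → factor 20540/140 = 146.71
Product of known-step factors = 9222
Overall factor = 3.00 mM / (11.9 nM) = 2.521 × 10^5
Step-2 factor = 2.521 × 10^5 / 9222 = 27.337
v = 4100 μL / 27.337 = 150 μL

150 μL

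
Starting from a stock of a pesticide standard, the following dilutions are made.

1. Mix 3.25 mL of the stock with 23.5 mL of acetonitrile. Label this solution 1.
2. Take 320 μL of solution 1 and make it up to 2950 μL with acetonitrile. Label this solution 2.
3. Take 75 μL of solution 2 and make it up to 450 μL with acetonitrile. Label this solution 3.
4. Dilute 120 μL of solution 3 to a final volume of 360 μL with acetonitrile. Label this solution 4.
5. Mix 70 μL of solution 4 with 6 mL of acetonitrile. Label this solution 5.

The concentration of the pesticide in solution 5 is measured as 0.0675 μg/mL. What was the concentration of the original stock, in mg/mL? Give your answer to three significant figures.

Step 1: 3.25 mL + 23.5 mL = 26.75 mL total → factor 26.75/3.25 = 8.2308
Step 2: 320 μL brought to 2950 μL → factor 2950/320 = 9.2188
Step 3: 75 μL brought to 450 μL → factor 450/75 = 6
Step 4: 120 μL brought to 360 μL → factor 360/120 = 3
Step 5: 70 μL + 6 mL = 6070 μL total → factor 6070/70 = 86.714
Overall dilution factor = 8.2308 × 9.2188 × 6 × 3 × 86.714 = 1.1843 × 10^5
Stock = 0.0675 μg/mL × 1.1843 × 10^5 = 7994 μg/mL = 7.99 mg/mL

7.99 mg/mL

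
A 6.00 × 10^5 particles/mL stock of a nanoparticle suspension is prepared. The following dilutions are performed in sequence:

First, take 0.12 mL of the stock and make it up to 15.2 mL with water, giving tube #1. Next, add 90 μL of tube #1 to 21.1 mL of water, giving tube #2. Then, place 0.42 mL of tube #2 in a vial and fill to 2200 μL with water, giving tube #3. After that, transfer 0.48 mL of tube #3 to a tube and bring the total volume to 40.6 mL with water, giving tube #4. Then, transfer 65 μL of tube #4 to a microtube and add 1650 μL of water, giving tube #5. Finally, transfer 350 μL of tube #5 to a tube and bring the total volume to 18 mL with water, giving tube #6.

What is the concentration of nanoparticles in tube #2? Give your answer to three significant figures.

20.1 particles/mL

Step 1: 0.12 mL brought to 15.2 mL → factor 15.2/0.12 = 126.67
Step 2: 90 μL + 21.1 mL = 21190 μL total → factor 21190/90 = 235.44
Dilution factor through tube #2 = 126.67 × 235.44 = 29823
[tube #2] = 6.00 × 10^5 particles/mL / 29823 = 20.1 particles/mL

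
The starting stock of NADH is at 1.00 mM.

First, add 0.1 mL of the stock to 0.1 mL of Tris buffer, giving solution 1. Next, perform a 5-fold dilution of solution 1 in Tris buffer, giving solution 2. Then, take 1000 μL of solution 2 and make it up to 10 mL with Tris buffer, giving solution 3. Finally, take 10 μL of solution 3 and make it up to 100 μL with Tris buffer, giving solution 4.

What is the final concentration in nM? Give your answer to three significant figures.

1.00 × 10^3 nM

Step 1: 0.1 mL + 0.1 mL = 0.2 mL total → factor 0.2/0.1 = 2
Step 2: 5-fold → factor 5
Step 3: 1000 μL brought to 10 mL → factor 10000/1000 = 10
Step 4: 10 μL brought to 100 μL → factor 100/10 = 10
Overall dilution factor = 2 × 5 × 10 × 10 = 1000
Final = 1.00 mM / 1000 = 0.001000 mM = 1.00 × 10^3 nM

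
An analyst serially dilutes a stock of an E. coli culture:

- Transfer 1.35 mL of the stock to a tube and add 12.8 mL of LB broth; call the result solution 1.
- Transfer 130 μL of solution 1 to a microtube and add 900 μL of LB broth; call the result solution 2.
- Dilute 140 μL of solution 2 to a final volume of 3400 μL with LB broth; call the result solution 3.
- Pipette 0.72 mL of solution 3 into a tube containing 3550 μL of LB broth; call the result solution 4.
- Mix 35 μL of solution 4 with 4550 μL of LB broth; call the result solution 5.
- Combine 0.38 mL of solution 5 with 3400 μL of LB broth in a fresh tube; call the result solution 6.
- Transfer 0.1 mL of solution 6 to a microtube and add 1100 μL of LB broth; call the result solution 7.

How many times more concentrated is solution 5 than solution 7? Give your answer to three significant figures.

119

Step 1: 1.35 mL + 12.8 mL = 14.15 mL total → factor 14.15/1.35 = 10.481
Step 2: 130 μL + 900 μL = 1030 μL total → factor 1030/130 = 7.9231
Step 3: 140 μL brought to 3400 μL → factor 3400/140 = 24.286
Step 4: 0.72 mL + 3550 μL = 4.27 mL total → factor 4.27/0.72 = 5.9306
Step 5: 35 μL + 4550 μL = 4585 μL total → factor 4585/35 = 131
Step 6: 0.38 mL + 3400 μL = 3.78 mL total → factor 3.78/0.38 = 9.9474
Step 7: 0.1 mL + 1100 μL = 1.2 mL total → factor 1.2/0.1 = 12
Dilution factor to solution 5 = 1.5669 × 10^6; to solution 7 = 1.8704 × 10^8
[solution 5]/[solution 7] = (factor to solution 7)/(factor to solution 5) = 1.8704 × 10^8/1.5669 × 10^6 = 119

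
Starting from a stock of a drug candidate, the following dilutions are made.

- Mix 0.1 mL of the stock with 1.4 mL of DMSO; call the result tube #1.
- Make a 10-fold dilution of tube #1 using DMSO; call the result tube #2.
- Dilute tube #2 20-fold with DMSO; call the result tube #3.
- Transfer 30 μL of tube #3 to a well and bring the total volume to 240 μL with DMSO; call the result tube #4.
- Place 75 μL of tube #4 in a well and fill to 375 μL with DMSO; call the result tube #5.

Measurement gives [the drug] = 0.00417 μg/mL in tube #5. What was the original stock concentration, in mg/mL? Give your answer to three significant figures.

0.500 mg/mL

Step 1: 0.1 mL + 1.4 mL = 1.5 mL total → factor 1.5/0.1 = 15
Step 2: 10-fold → factor 10
Step 3: 20-fold → factor 20
Step 4: 30 μL brought to 240 μL → factor 240/30 = 8
Step 5: 75 μL brought to 375 μL → factor 375/75 = 5
Overall dilution factor = 15 × 10 × 20 × 8 × 5 = 1.2 × 10^5
Stock = 0.00417 μg/mL × 1.2 × 10^5 = 500.4 μg/mL = 0.500 mg/mL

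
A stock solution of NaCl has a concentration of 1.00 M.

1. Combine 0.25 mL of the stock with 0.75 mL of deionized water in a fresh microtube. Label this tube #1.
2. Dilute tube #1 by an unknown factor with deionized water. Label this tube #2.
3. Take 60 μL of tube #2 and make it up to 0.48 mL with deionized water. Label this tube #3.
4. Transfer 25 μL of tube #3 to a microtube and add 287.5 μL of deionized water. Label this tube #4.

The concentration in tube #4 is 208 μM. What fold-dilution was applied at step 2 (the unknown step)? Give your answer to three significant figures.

Step 1: 0.25 mL + 0.75 mL = 1 mL total → factor 1/0.25 = 4
Step 2: unknown factor x
Step 3: 60 μL brought to 0.48 mL → factor 480/60 = 8
Step 4: 25 μL + 287.5 μL = 312.5 μL total → factor 312.5/25 = 12.5
Product of known-step factors = 400
Overall factor = 1.00 M / (208 μM) = 4807.7
x = 4807.7 / 400 = 12.0

12.0-fold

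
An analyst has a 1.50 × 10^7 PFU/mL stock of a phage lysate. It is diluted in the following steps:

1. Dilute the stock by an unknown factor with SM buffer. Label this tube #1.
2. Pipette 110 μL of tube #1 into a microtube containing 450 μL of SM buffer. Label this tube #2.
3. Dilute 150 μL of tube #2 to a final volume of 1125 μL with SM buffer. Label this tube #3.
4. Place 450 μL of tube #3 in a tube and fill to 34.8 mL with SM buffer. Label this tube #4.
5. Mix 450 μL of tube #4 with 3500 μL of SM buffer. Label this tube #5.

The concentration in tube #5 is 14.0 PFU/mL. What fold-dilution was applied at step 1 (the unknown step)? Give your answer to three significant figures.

Step 1: unknown factor x
Step 2: 110 μL + 450 μL = 560 μL total → factor 560/110 = 5.0909
Step 3: 150 μL brought to 1125 μL → factor 1125/150 = 7.5
Step 4: 450 μL brought to 34.8 mL → factor 34800/450 = 77.333
Step 5: 450 μL + 3500 μL = 3950 μL total → factor 3950/450 = 8.7778
Product of known-step factors = 25918
Overall factor = 1.50 × 10^7 PFU/mL / (14.0 PFU/mL) = 1.0714 × 10^6
x = 1.0714 × 10^6 / 25918 = 41.3

41.3-fold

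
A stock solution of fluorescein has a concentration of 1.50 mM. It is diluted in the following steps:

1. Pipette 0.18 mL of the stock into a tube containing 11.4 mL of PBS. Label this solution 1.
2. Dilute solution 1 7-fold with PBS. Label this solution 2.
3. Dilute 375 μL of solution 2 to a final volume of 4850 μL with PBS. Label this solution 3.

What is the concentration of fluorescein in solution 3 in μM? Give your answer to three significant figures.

Step 1: 0.18 mL + 11.4 mL = 11.58 mL total → factor 11.58/0.18 = 64.333
Step 2: 7-fold → factor 7
Step 3: 375 μL brought to 4850 μL → factor 4850/375 = 12.933
Overall dilution factor = 64.333 × 7 × 12.933 = 5824.3
Final = 1.50 mM / 5824.3 = 0.0002575 mM = 0.258 μM

0.258 μM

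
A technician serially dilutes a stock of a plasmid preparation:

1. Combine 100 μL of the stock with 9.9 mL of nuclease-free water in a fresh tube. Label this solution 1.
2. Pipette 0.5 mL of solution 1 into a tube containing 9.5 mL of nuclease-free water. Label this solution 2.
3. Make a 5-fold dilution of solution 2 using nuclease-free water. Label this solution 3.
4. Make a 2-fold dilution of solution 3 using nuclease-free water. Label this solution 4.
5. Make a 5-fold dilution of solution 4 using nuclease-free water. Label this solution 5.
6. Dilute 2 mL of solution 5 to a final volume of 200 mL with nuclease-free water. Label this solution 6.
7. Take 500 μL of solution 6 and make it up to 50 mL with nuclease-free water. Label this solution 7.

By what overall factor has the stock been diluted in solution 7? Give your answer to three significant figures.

1.00 × 10^9

Step 1: 100 μL + 9.9 mL = 10000 μL total → factor 10000/100 = 100
Step 2: 0.5 mL + 9.5 mL = 10 mL total → factor 10/0.5 = 20
Step 3: 5-fold → factor 5
Step 4: 2-fold → factor 2
Step 5: 5-fold → factor 5
Step 6: 2 mL brought to 200 mL → factor 200/2 = 100
Step 7: 500 μL brought to 50 mL → factor 50000/500 = 100
Overall dilution factor = 100 × 20 × 5 × 2 × 5 × 100 × 100 = 1 × 10^9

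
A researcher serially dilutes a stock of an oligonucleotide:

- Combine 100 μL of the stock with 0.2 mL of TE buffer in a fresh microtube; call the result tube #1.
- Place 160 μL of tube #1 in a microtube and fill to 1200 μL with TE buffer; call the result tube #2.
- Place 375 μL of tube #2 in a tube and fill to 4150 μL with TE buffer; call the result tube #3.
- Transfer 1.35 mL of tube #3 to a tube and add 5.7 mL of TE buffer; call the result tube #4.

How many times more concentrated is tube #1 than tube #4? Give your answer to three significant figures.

Step 1: 100 μL + 0.2 mL = 300 μL total → factor 300/100 = 3
Step 2: 160 μL brought to 1200 μL → factor 1200/160 = 7.5
Step 3: 375 μL brought to 4150 μL → factor 4150/375 = 11.067
Step 4: 1.35 mL + 5.7 mL = 7.05 mL total → factor 7.05/1.35 = 5.2222
Dilution factor to tube #1 = 3; to tube #4 = 1300.3
[tube #1]/[tube #4] = (factor to tube #4)/(factor to tube #1) = 1300.3/3 = 433

433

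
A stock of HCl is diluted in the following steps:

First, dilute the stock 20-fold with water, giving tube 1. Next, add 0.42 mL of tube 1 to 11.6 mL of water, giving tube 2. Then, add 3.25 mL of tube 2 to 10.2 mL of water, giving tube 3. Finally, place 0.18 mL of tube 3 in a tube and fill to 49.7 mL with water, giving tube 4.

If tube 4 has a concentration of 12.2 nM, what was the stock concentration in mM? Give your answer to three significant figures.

7.98 mM

Step 1: 20-fold → factor 20
Step 2: 0.42 mL + 11.6 mL = 12.02 mL total → factor 12.02/0.42 = 28.619
Step 3: 3.25 mL + 10.2 mL = 13.45 mL total → factor 13.45/3.25 = 4.1385
Step 4: 0.18 mL brought to 49.7 mL → factor 49.7/0.18 = 276.11
Overall dilution factor = 20 × 28.619 × 4.1385 × 276.11 = 6.5405 × 10^5
Stock = 12.2 nM × 6.5405 × 10^5 = 7.979 × 10^6 nM = 7.98 mM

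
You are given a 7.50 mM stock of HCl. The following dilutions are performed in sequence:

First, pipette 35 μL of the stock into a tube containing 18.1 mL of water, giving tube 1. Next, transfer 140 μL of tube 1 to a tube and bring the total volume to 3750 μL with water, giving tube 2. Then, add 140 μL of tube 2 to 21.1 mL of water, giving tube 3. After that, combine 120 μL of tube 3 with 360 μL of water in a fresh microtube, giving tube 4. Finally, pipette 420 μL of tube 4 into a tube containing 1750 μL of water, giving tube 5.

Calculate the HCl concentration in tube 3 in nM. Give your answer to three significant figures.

3.56 nM

Step 1: 35 μL + 18.1 mL = 18135 μL total → factor 18135/35 = 518.14
Step 2: 140 μL brought to 3750 μL → factor 3750/140 = 26.786
Step 3: 140 μL + 21.1 mL = 21240 μL total → factor 21240/140 = 151.71
Dilution factor through tube 3 = 518.14 × 26.786 × 151.71 = 2.1056 × 10^6
[tube 3] = 7.50 mM / 2.1056 × 10^6 = 3.562 × 10^-6 mM = 3.56 nM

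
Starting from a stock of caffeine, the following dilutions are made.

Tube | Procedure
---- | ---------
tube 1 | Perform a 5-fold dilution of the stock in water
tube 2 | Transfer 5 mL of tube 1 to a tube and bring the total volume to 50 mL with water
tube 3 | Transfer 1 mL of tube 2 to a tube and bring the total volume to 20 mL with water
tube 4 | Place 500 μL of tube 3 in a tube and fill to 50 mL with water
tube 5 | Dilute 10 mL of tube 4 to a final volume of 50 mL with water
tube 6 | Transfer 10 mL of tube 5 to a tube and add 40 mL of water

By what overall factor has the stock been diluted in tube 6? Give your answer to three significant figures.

Step 1: 5-fold → factor 5
Step 2: 5 mL brought to 50 mL → factor 50/5 = 10
Step 3: 1 mL brought to 20 mL → factor 20/1 = 20
Step 4: 500 μL brought to 50 mL → factor 50000/500 = 100
Step 5: 10 mL brought to 50 mL → factor 50/10 = 5
Step 6: 10 mL + 40 mL = 50 mL total → factor 50/10 = 5
Overall dilution factor = 5 × 10 × 20 × 100 × 5 × 5 = 2.5 × 10^6

2.50 × 10^6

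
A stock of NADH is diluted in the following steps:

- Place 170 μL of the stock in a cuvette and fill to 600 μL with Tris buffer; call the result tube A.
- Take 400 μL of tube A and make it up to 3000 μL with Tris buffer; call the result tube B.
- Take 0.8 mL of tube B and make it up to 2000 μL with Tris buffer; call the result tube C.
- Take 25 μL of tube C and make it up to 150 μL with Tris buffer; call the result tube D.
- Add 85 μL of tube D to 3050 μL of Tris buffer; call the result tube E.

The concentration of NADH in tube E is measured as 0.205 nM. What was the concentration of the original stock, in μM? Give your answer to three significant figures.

3.00 μM

Step 1: 170 μL brought to 600 μL → factor 600/170 = 3.5294
Step 2: 400 μL brought to 3000 μL → factor 3000/400 = 7.5
Step 3: 0.8 mL brought to 2000 μL → factor 2/0.8 = 2.5
Step 4: 25 μL brought to 150 μL → factor 150/25 = 6
Step 5: 85 μL + 3050 μL = 3135 μL total → factor 3135/85 = 36.882
Overall dilution factor = 3.5294 × 7.5 × 2.5 × 6 × 36.882 = 14644
Stock = 0.205 nM × 14644 = 3002 nM = 3.00 μM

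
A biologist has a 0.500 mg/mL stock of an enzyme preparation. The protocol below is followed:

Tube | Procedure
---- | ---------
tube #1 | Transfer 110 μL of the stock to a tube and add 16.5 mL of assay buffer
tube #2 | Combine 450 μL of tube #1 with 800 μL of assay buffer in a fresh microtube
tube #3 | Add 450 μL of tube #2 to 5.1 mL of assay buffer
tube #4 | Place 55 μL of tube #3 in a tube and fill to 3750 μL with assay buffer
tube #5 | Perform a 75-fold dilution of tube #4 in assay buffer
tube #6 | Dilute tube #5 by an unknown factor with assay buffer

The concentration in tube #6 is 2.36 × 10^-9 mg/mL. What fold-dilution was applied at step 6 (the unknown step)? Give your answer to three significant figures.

Step 1: 110 μL + 16.5 mL = 16610 μL total → factor 16610/110 = 151
Step 2: 450 μL + 800 μL = 1250 μL total → factor 1250/450 = 2.7778
Step 3: 450 μL + 5.1 mL = 5550 μL total → factor 5550/450 = 12.333
Step 4: 55 μL brought to 3750 μL → factor 3750/55 = 68.182
Step 5: 75-fold → factor 75
Step 6: unknown factor x
Product of known-step factors = 2.6454 × 10^7
Overall factor = 0.500 mg/mL / (2.36 × 10^-9 mg/mL) = 2.1186 × 10^8
x = 2.1186 × 10^8 / 2.6454 × 10^7 = 8.01

8.01-fold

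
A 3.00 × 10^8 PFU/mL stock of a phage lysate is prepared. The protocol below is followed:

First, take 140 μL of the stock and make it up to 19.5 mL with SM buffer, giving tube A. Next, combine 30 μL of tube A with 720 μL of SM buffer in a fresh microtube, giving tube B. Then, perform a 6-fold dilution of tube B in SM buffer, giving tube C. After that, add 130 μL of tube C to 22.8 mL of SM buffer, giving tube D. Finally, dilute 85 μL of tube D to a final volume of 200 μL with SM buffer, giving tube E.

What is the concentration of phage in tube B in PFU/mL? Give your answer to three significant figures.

8.62 × 10^4 PFU/mL

Step 1: 140 μL brought to 19.5 mL → factor 19500/140 = 139.29
Step 2: 30 μL + 720 μL = 750 μL total → factor 750/30 = 25
Dilution factor through tube B = 139.29 × 25 = 3482.1
[tube B] = 3.00 × 10^8 PFU/mL / 3482.1 = 8.62 × 10^4 PFU/mL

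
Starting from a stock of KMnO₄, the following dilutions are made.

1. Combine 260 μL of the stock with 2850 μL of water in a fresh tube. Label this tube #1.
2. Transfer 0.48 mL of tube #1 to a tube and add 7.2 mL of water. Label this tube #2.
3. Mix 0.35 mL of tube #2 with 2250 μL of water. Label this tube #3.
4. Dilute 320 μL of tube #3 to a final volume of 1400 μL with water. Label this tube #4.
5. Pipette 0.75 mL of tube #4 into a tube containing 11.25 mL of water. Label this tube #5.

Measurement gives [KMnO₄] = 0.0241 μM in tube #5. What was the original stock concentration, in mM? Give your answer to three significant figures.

2.40 mM

Step 1: 260 μL + 2850 μL = 3110 μL total → factor 3110/260 = 11.962
Step 2: 0.48 mL + 7.2 mL = 7.68 mL total → factor 7.68/0.48 = 16
Step 3: 0.35 mL + 2250 μL = 2.6 mL total → factor 2.6/0.35 = 7.4286
Step 4: 320 μL brought to 1400 μL → factor 1400/320 = 4.375
Step 5: 0.75 mL + 11.25 mL = 12 mL total → factor 12/0.75 = 16
Overall dilution factor = 11.962 × 16 × 7.4286 × 4.375 × 16 = 99520
Stock = 0.0241 μM × 99520 = 2398 μM = 2.40 mM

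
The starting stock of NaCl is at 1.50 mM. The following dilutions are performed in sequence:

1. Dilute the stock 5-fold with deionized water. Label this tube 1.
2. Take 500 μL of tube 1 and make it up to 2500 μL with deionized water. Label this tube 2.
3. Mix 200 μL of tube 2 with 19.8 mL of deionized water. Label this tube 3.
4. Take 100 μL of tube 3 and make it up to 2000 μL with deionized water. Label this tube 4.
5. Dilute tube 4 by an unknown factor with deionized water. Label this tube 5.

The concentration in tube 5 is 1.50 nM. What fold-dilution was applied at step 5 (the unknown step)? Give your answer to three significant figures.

20.0-fold

Step 1: 5-fold → factor 5
Step 2: 500 μL brought to 2500 μL → factor 2500/500 = 5
Step 3: 200 μL + 19.8 mL = 20000 μL total → factor 20000/200 = 100
Step 4: 100 μL brought to 2000 μL → factor 2000/100 = 20
Step 5: unknown factor x
Product of known-step factors = 50000
Overall factor = 1.50 mM / (1.50 nM) = 1 × 10^6
x = 1 × 10^6 / 50000 = 20.0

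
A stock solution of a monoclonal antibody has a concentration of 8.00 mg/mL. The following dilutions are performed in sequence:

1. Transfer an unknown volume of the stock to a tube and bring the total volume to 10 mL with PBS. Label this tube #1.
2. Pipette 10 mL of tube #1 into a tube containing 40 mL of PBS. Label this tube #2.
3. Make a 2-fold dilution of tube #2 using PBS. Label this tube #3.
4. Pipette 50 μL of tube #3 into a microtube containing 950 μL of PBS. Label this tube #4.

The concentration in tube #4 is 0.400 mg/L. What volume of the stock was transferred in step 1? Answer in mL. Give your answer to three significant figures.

Step 1: v brought to 10 mL → factor = 10 mL/v
Step 2: 10 mL + 40 mL = 50 mL total → factor 50/10 = 5
Step 3: 2-fold → factor 2
Step 4: 50 μL + 950 μL = 1000 μL total → factor 1000/50 = 20
Product of known-step factors = 200
Overall factor = 8.00 mg/mL / (0.400 mg/L) = 20000
Step-1 factor = 20000 / 200 = 100
v = 10 mL / 100 = 0.100 mL

0.100 mL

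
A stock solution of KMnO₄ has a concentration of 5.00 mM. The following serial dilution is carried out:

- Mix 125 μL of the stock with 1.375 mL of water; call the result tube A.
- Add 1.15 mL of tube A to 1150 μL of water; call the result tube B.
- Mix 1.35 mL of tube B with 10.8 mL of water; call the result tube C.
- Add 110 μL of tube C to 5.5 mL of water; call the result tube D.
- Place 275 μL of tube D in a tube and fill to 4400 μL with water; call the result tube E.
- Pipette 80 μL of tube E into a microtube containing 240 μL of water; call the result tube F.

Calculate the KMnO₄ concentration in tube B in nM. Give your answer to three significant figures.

2.08 × 10^5 nM

Step 1: 125 μL + 1.375 mL = 1500 μL total → factor 1500/125 = 12
Step 2: 1.15 mL + 1150 μL = 2.3 mL total → factor 2.3/1.15 = 2
Dilution factor through tube B = 12 × 2 = 24
[tube B] = 5.00 mM / 24 = 0.2083 mM = 2.08 × 10^5 nM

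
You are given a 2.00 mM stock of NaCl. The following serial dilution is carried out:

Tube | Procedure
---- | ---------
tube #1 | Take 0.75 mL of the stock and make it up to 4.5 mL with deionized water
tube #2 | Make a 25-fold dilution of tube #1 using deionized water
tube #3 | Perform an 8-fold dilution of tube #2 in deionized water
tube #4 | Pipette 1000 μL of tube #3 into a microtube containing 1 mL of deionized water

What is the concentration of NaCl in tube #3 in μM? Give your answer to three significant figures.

1.67 μM

Step 1: 0.75 mL brought to 4.5 mL → factor 4.5/0.75 = 6
Step 2: 25-fold → factor 25
Step 3: 8-fold → factor 8
Dilution factor through tube #3 = 6 × 25 × 8 = 1200
[tube #3] = 2.00 mM / 1200 = 0.001667 mM = 1.67 μM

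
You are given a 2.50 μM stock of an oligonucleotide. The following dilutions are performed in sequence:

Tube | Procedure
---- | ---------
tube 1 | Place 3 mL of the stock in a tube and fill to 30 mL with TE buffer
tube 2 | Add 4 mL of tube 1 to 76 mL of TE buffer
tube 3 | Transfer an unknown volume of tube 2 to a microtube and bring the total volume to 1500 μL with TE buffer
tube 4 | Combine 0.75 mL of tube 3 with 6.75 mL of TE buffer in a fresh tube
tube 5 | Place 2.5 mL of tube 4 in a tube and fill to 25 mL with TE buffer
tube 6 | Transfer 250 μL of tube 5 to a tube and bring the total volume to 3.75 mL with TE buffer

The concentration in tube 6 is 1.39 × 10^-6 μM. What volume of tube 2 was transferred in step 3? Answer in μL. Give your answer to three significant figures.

250 μL

Step 1: 3 mL brought to 30 mL → factor 30/3 = 10
Step 2: 4 mL + 76 mL = 80 mL total → factor 80/4 = 20
Step 3: v brought to 1500 μL → factor = 1500 μL/v
Step 4: 0.75 mL + 6.75 mL = 7.5 mL total → factor 7.5/0.75 = 10
Step 5: 2.5 mL brought to 25 mL → factor 25/2.5 = 10
Step 6: 250 μL brought to 3.75 mL → factor 3750/250 = 15
Product of known-step factors = 3 × 10^5
Overall factor = 2.50 μM / (1.39 × 10^-6 μM) = 1.7986 × 10^6
Step-3 factor = 1.7986 × 10^6 / 3 × 10^5 = 5.9952
v = 1500 μL / 5.9952 = 250 μL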